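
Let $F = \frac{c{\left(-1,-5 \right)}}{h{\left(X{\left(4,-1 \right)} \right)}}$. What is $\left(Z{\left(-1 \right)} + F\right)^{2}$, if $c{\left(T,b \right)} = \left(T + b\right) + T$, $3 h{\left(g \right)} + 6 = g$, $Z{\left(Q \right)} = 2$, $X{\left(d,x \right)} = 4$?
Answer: $\frac{625}{4} \approx 156.25$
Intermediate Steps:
$h{\left(g \right)} = -2 + \frac{g}{3}$
$c{\left(T,b \right)} = b + 2 T$
$F = \frac{21}{2}$ ($F = \frac{-5 + 2 \left(-1\right)}{-2 + \frac{1}{3} \cdot 4} = \frac{-5 - 2}{-2 + \frac{4}{3}} = - \frac{7}{- \frac{2}{3}} = \left(-7\right) \left(- \frac{3}{2}\right) = \frac{21}{2} \approx 10.5$)
$\left(Z{\left(-1 \right)} + F\right)^{2} = \left(2 + \frac{21}{2}\right)^{2} = \left(\frac{25}{2}\right)^{2} = \frac{625}{4}$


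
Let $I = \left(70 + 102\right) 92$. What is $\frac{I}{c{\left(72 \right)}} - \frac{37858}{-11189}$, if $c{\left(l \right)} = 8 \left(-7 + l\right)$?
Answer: $\frac{24592612}{727285} \approx 33.814$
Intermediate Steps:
$c{\left(l \right)} = -56 + 8 l$
$I = 15824$ ($I = 172 \cdot 92 = 15824$)
$\frac{I}{c{\left(72 \right)}} - \frac{37858}{-11189} = \frac{15824}{-56 + 8 \cdot 72} - \frac{37858}{-11189} = \frac{15824}{-56 + 576} - - \frac{37858}{11189} = \frac{15824}{520} + \frac{37858}{11189} = 15824 \cdot \frac{1}{520} + \frac{37858}{11189} = \frac{1978}{65} + \frac{37858}{11189} = \frac{24592612}{727285}$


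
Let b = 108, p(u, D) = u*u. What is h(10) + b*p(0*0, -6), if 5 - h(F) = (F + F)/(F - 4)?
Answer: 5/3 ≈ 1.6667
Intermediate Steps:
p(u, D) = u²
h(F) = 5 - 2*F/(-4 + F) (h(F) = 5 - (F + F)/(F - 4) = 5 - 2*F/(-4 + F))
h(10) + b*p(0*0, -6) = (-20 + 3*10)/(-4 + 10) + 108*(0*0)² = (-20 + 30)/6 + 108*0² = (⅙)*10 + 108*0 = 5/3 + 0 = 5/3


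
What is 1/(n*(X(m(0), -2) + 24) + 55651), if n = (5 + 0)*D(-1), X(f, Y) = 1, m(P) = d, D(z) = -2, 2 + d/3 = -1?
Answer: 1/55401 ≈ 1.8050e-5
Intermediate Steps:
d = -9 (d = -6 + 3*(-1) = -6 - 3 = -9)
m(P) = -9
n = -10 (n = (5 + 0)*(-2) = 5*(-2) = -10)
1/(n*(X(m(0), -2) + 24) + 55651) = 1/(-10*(1 + 24) + 55651) = 1/(-10*25 + 55651) = 1/(-250 + 55651) = 1/55401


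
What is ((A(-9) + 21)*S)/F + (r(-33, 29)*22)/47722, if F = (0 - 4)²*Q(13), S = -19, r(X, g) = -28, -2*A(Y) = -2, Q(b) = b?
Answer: -5018981/2481544 ≈ -2.0225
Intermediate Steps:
A(Y) = 1 (A(Y) = -½*(-2) = 1)
F = 208 (F = (0 - 4)²*13 = (-4)²*13 = 16*13 = 208)
((A(-9) + 21)*S)/F + (r(-33, 29)*22)/47722 = ((1 + 21)*(-19))/208 - 28*22/47722 = (22*(-19))*(1/208) - 616*1/47722 = -418*1/208 - 308/23861 = -209/104 - 308/23861 = -5018981/2481544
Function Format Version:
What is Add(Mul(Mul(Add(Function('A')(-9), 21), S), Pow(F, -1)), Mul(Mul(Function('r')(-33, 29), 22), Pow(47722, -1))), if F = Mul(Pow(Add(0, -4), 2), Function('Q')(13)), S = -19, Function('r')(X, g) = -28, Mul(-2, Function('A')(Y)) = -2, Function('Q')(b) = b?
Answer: Rational(-5018981, 2481544) ≈ -2.0225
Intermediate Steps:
Function('A')(Y) = 1 (Function('A')(Y) = Mul(Rational(-1, 2), -2) = 1)
F = 208 (F = Mul(Pow(Add(0, -4), 2), 13) = Mul(Pow(-4, 2), 13) = Mul(16, 13) = 208)
Add(Mul(Mul(Add(Function('A')(-9), 21), S), Pow(F, -1)), Mul(Mul(Function('r')(-33, 29), 22), Pow(47722, -1))) = Add(Mul(Mul(Add(1, 21), -19), Pow(208, -1)), Mul(Mul(-28, 22), Pow(47722, -1))) = Add(Mul(Mul(22, -19), Rational(1, 208)), Mul(-616, Rational(1, 47722))) = Add(Mul(-418, Rational(1, 208)), Rational(-308, 23861)) = Add(Rational(-209, 104), Rational(-308, 23861)) = Rational(-5018981, 2481544)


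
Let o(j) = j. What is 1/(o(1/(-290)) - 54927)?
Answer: -290/15928831 ≈ -1.8206e-5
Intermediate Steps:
1/(o(1/(-290)) - 54927) = 1/(1/(-290) - 54927) = 1/(-1/290 - 54927) = 1/(-15928831/290) = -290/15928831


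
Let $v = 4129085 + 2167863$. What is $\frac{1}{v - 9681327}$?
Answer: $- \frac{1}{3384379} \approx -2.9548 \cdot 10^{-7}$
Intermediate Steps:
$v = 6296948$
$\frac{1}{v - 9681327} = \frac{1}{6296948 - 9681327} = \frac{1}{-3384379} = - \frac{1}{3384379}$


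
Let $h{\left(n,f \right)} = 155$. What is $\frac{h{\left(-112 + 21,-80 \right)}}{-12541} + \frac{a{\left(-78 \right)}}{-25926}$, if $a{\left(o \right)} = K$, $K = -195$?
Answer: $- \frac{524345}{108379322} \approx -0.0048381$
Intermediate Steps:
$a{\left(o \right)} = -195$
$\frac{h{\left(-112 + 21,-80 \right)}}{-12541} + \frac{a{\left(-78 \right)}}{-25926} = \frac{155}{-12541} - \frac{195}{-25926} = 155 \left(- \frac{1}{12541}\right) - - \frac{65}{8642} = - \frac{155}{12541} + \frac{65}{8642} = - \frac{524345}{108379322}$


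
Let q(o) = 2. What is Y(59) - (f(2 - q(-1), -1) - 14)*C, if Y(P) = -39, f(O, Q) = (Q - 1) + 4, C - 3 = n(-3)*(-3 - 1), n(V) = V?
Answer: 141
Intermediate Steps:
C = 15 (C = 3 - 3*(-3 - 1) = 3 - 3*(-4) = 3 + 12 = 15)
f(O, Q) = 3 + Q (f(O, Q) = (-1 + Q) + 4 = 3 + Q)
Y(59) - (f(2 - q(-1), -1) - 14)*C = -39 - ((3 - 1) - 14)*15 = -39 - (2 - 14)*15 = -39 - (-12)*15 = -39 - 1*(-180) = -39 + 180 = 141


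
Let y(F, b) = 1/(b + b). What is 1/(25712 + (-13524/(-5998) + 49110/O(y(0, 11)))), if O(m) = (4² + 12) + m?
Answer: 1850383/50821399430 ≈ 3.6410e-5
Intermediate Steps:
y(F, b) = 1/(2*b)
O(m) = 28 + m (O(m) = (16 + 12) + m = 28 + m)
1/(25712 + (-13524/(-5998) + 49110/O(y(0, 11)))) = 1/(25712 + (-13524/(-5998) + 49110/(28 + (½)/11))) = 1/(25712 + (-13524*(-1/5998) + 49110/(28 + (½)*(1/11)))) = 1/(25712 + (6762/2999 + 49110/(28 + 1/22))) = 1/(25712 + (6762/2999 + 49110/(617/22))) = 1/(25712 + (6762/2999 + 49110*(22/617))) = 1/(25712 + (6762/2999 + 1080420/617)) = 1/(25712 + 3244351734/1850383) = 1/(50821399430/1850383) = 1850383/50821399430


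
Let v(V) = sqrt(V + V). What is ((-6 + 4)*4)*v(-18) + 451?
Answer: 451 - 48*I ≈ 451.0 - 48.0*I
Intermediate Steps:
v(V) = sqrt(2)*sqrt(V) (v(V) = sqrt(2*V) = sqrt(2)*sqrt(V))
((-6 + 4)*4)*v(-18) + 451 = ((-6 + 4)*4)*(sqrt(2)*sqrt(-18)) + 451 = (-2*4)*(sqrt(2)*(3*I*sqrt(2))) + 451 = -48*I + 451 = 451 - 48*I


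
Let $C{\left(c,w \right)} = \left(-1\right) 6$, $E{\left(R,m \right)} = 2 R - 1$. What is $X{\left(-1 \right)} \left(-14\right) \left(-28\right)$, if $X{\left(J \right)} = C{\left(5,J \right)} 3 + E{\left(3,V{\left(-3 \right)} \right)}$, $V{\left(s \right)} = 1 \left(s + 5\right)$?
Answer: $-5096$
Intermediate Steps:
$V{\left(s \right)} = 5 + s$ ($V{\left(s \right)} = 1 \left(5 + s\right) = 5 + s$)
$E{\left(R,m \right)} = -1 + 2 R$
$C{\left(c,w \right)} = -6$
$X{\left(J \right)} = -13$ ($X{\left(J \right)} = \left(-6\right) 3 + \left(-1 + 2 \cdot 3\right) = -18 + \left(-1 + 6\right) = -18 + 5 = -13$)
$X{\left(-1 \right)} \left(-14\right) \left(-28\right) = \left(-13\right) \left(-14\right) \left(-28\right) = 182 \left(-28\right) = -5096$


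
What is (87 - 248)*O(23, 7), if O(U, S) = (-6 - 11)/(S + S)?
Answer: 391/2 ≈ 195.50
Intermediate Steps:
O(U, S) = -17/(2*S) (O(U, S) = -17*1/(2*S) = -17/(2*S))
(87 - 248)*O(23, 7) = (87 - 248)*(-17/2/7) = -(-2737)/(2*7) = -161*(-17/14) = 391/2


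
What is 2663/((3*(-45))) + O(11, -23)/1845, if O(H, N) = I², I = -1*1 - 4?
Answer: -109108/5535 ≈ -19.712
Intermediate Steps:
I = -5 (I = -1 - 4 = -5)
O(H, N) = 25 (O(H, N) = (-5)² = 25)
2663/((3*(-45))) + O(11, -23)/1845 = 2663/((3*(-45))) + 25/1845 = 2663/(-135) + 25*(1/1845) = 2663*(-1/135) + 5/369 = -2663/135 + 5/369 = -109108/5535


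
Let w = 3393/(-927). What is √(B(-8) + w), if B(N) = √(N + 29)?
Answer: √(-38831 + 10609*√21)/103 ≈ 0.96041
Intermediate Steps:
B(N) = √(29 + N)
w = -377/103 (w = 3393*(-1/927) = -377/103 ≈ -3.6602)
√(B(-8) + w) = √(√(29 - 8) - 377/103) = √(√21 - 377/103) = √(-377/103 + √21)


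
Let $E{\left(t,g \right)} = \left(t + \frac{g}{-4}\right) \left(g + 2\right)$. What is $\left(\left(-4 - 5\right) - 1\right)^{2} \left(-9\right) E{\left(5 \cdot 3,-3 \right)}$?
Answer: $14175$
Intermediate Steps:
$E{\left(t,g \right)} = \left(2 + g\right) \left(t - \frac{g}{4}\right)$ ($E{\left(t,g \right)} = \left(t + g \left(- \frac{1}{4}\right)\right) \left(2 + g\right) = \left(t - \frac{g}{4}\right) \left(2 + g\right) = \left(2 + g\right) \left(t - \frac{g}{4}\right)$)
$\left(\left(-4 - 5\right) - 1\right)^{2} \left(-9\right) E{\left(5 \cdot 3,-3 \right)} = \left(\left(-4 - 5\right) - 1\right)^{2} \left(-9\right) \left(2 \cdot 5 \cdot 3 - - \frac{3}{2} - \frac{\left(-3\right)^{2}}{4} - 3 \cdot 5 \cdot 3\right) = \left(-9 - 1\right)^{2} \left(-9\right) \left(2 \cdot 15 + \frac{3}{2} - \frac{9}{4} - 45\right) = \left(-10\right)^{2} \left(-9\right) \left(30 + \frac{3}{2} - \frac{9}{4} - 45\right) = 100 \left(-9\right) \left(- \frac{63}{4}\right) = \left(-900\right) \left(- \frac{63}{4}\right) = 14175$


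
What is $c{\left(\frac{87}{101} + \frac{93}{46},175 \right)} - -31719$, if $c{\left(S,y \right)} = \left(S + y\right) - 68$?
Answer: $\frac{147876991}{4646} \approx 31829.0$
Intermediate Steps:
$c{\left(S,y \right)} = -68 + S + y$
$c{\left(\frac{87}{101} + \frac{93}{46},175 \right)} - -31719 = \left(-68 + \left(\frac{87}{101} + \frac{93}{46}\right) + 175\right) - -31719 = \left(-68 + \left(87 \cdot \frac{1}{101} + 93 \cdot \frac{1}{46}\right) + 175\right) + 31719 = \left(-68 + \left(\frac{87}{101} + \frac{93}{46}\right) + 175\right) + 31719 = \left(-68 + \frac{13395}{4646} + 175\right) + 31719 = \frac{510517}{4646} + 31719 = \frac{147876991}{4646}$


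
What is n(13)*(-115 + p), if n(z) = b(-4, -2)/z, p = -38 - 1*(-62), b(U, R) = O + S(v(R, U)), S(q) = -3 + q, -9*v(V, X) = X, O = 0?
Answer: 161/9 ≈ 17.889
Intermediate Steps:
v(V, X) = -X/9
b(U, R) = -3 - U/9 (b(U, R) = 0 + (-3 - U/9) = -3 - U/9)
p = 24 (p = -38 + 62 = 24)
n(z) = -23/(9*z) (n(z) = (-3 - 1/9*(-4))/z = (-3 + 4/9)/z = -23/(9*z))
n(13)*(-115 + p) = (-23/9/13)*(-115 + 24) = -23/9*1/13*(-91) = -23/117*(-91) = 161/9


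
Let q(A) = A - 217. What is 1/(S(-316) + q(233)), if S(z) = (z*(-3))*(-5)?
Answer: -1/4724 ≈ -0.00021168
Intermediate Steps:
S(z) = 15*z (S(z) = -3*z*(-5) = 15*z)
q(A) = -217 + A
1/(S(-316) + q(233)) = 1/(15*(-316) + (-217 + 233)) = 1/(-4740 + 16) = 1/(-4724) = -1/4724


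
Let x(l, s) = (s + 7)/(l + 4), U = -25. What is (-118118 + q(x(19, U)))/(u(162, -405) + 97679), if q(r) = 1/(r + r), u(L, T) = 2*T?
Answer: -4252271/3487284 ≈ -1.2194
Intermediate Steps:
x(l, s) = (7 + s)/(4 + l)
q(r) = 1/(2*r)
(-118118 + q(x(19, U)))/(u(162, -405) + 97679) = (-118118 + 1/(2*(((7 - 25)/(4 + 19)))))/(2*(-405) + 97679) = (-118118 + 1/(2*((-18/23))))/(-810 + 97679) = (-118118 + 1/(2*(((1/23)*(-18)))))/96869 = (-118118 + 1/(2*(-18/23)))*(1/96869) = (-118118 + (1/2)*(-23/18))*(1/96869) = (-118118 - 23/36)*(1/96869) = -4252271/36*1/96869 = -4252271/3487284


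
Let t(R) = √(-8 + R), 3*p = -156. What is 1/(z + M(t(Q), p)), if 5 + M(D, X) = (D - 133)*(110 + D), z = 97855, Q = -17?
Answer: 16639/1384284250 + 23*I/1384284250 ≈ 1.202e-5 + 1.6615e-8*I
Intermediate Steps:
p = -52 (p = (⅓)*(-156) = -52)
M(D, X) = -5 + (-133 + D)*(110 + D) (M(D, X) = -5 + (D - 133)*(110 + D) = -5 + (-133 + D)*(110 + D))
1/(z + M(t(Q), p)) = 1/(97855 + (-14635 + (√(-8 - 17))² - 23*√(-8 - 17))) = 1/(97855 + (-14635 + (√(-25))² - 115*I)) = 1/(97855 + (-14635 + (5*I)² - 115*I)) = 1/(97855 + (-14635 - 25 - 115*I)) = 1/(97855 + (-14660 - 115*I)) = 1/(83195 - 115*I) = (83195 + 115*I)/6921421250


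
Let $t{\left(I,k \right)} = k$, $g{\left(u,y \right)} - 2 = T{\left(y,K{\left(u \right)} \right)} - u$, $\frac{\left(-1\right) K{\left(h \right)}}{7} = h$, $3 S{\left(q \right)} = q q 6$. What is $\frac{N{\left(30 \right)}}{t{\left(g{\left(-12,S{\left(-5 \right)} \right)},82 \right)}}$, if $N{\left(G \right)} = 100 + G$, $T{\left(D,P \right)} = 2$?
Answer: $\frac{65}{41} \approx 1.5854$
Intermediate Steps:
$S{\left(q \right)} = 2 q^{2}$ ($S{\left(q \right)} = \frac{q q 6}{3} = \frac{q^{2} \cdot 6}{3} = \frac{6 q^{2}}{3} = 2 q^{2}$)
$K{\left(h \right)} = - 7 h$
$g{\left(u,y \right)} = 4 - u$ ($g{\left(u,y \right)} = 2 - \left(-2 + u\right) = 4 - u$)
$\frac{N{\left(30 \right)}}{t{\left(g{\left(-12,S{\left(-5 \right)} \right)},82 \right)}} = \frac{100 + 30}{82} = 130 \cdot \frac{1}{82} = \frac{65}{41}$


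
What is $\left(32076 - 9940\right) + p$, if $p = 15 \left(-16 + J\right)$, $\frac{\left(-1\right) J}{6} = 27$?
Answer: $19466$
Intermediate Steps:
$J = -162$ ($J = \left(-6\right) 27 = -162$)
$p = -2670$ ($p = 15 \left(-16 - 162\right) = 15 \left(-178\right) = -2670$)
$\left(32076 - 9940\right) + p = \left(32076 - 9940\right) - 2670 = 22136 - 2670 = 19466$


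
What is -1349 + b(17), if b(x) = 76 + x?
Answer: -1256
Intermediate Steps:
-1349 + b(17) = -1349 + (76 + 17) = -1349 + 93 = -1256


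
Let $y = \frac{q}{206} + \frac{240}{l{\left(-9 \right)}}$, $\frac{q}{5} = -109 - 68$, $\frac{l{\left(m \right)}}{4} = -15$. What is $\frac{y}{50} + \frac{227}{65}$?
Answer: $\frac{445403}{133900} \approx 3.3264$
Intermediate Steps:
$l{\left(m \right)} = -60$ ($l{\left(m \right)} = 4 \left(-15\right) = -60$)
$q = -885$ ($q = 5 \left(-109 - 68\right) = 5 \left(-177\right) = -885$)
$y = - \frac{1709}{206}$ ($y = - \frac{885}{206} + \frac{240}{-60} = \left(-885\right) \frac{1}{206} + 240 \left(- \frac{1}{60}\right) = - \frac{885}{206} - 4 = - \frac{1709}{206} \approx -8.2961$)
$\frac{y}{50} + \frac{227}{65} = - \frac{1709}{206 \cdot 50} + \frac{227}{65} = \left(- \frac{1709}{206}\right) \frac{1}{50} + 227 \cdot \frac{1}{65} = - \frac{1709}{10300} + \frac{227}{65} = \frac{445403}{133900}$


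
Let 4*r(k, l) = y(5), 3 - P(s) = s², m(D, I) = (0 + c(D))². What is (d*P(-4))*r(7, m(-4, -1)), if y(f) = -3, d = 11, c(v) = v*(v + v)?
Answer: 429/4 ≈ 107.25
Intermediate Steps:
c(v) = 2*v² (c(v) = v*(2*v) = 2*v²)
m(D, I) = 4*D⁴ (m(D, I) = (0 + 2*D²)² = (2*D²)² = 4*D⁴)
P(s) = 3 - s²
r(k, l) = -¾ (r(k, l) = (¼)*(-3) = -¾)
(d*P(-4))*r(7, m(-4, -1)) = (11*(3 - 1*(-4)²))*(-¾) = (11*(3 - 1*16))*(-¾) = (11*(3 - 16))*(-¾) = (11*(-13))*(-¾) = -143*(-¾) = 429/4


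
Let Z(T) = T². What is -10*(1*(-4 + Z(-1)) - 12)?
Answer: 150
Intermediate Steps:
-10*(1*(-4 + Z(-1)) - 12) = -10*(1*(-4 + (-1)²) - 12) = -10*(1*(-4 + 1) - 12) = -10*(1*(-3) - 12) = -10*(-3 - 12) = -10*(-15) = 150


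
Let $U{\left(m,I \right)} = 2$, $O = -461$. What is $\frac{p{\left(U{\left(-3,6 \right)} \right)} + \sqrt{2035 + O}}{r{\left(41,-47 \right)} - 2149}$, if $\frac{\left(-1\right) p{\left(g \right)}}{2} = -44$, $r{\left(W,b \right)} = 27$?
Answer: $- \frac{44}{1061} - \frac{\sqrt{1574}}{2122} \approx -0.060167$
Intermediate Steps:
$p{\left(g \right)} = 88$ ($p{\left(g \right)} = \left(-2\right) \left(-44\right) = 88$)
$\frac{p{\left(U{\left(-3,6 \right)} \right)} + \sqrt{2035 + O}}{r{\left(41,-47 \right)} - 2149} = \frac{88 + \sqrt{2035 - 461}}{27 - 2149} = \frac{88 + \sqrt{1574}}{-2122} = \left(88 + \sqrt{1574}\right) \left(- \frac{1}{2122}\right) = - \frac{44}{1061} - \frac{\sqrt{1574}}{2122}$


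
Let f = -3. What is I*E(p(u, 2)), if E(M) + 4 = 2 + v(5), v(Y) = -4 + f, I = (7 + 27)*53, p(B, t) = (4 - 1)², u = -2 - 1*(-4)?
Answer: -16218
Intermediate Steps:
u = 2 (u = -2 + 4 = 2)
p(B, t) = 9 (p(B, t) = 3² = 9)
I = 1802 (I = 34*53 = 1802)
v(Y) = -7 (v(Y) = -4 - 3 = -7)
E(M) = -9 (E(M) = -4 + (2 - 7) = -4 - 5 = -9)
I*E(p(u, 2)) = 1802*(-9) = -16218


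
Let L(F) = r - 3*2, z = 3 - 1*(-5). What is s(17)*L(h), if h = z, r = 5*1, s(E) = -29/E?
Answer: 29/17 ≈ 1.7059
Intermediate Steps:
r = 5
z = 8 (z = 3 + 5 = 8)
h = 8
L(F) = -1 (L(F) = 5 - 3*2 = 5 - 6 = -1)
s(17)*L(h) = -29/17*(-1) = 29/17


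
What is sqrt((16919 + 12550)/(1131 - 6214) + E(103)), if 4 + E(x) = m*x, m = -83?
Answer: 4*I*sqrt(13820793909)/5083 ≈ 92.514*I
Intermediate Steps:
E(x) = -4 - 83*x
sqrt((16919 + 12550)/(1131 - 6214) + E(103)) = sqrt((16919 + 12550)/(1131 - 6214) + (-4 - 83*103)) = sqrt(29469/(-5083) + (-4 - 8549)) = sqrt(29469*(-1/5083) - 8553) = sqrt(-29469/5083 - 8553) = sqrt(-43504368/5083) = 4*I*sqrt(13820793909)/5083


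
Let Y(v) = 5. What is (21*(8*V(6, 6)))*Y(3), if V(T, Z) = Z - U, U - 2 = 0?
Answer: 3360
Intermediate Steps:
U = 2 (U = 2 + 0 = 2)
V(T, Z) = -2 + Z (V(T, Z) = Z - 1*2 = Z - 2 = -2 + Z)
(21*(8*V(6, 6)))*Y(3) = (21*(8*(-2 + 6)))*5 = (21*(8*4))*5 = (21*32)*5 = 672*5 = 3360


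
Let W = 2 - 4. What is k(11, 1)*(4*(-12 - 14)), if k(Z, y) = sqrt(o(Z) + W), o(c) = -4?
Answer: -104*I*sqrt(6) ≈ -254.75*I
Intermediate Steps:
W = -2
k(Z, y) = I*sqrt(6) (k(Z, y) = sqrt(-4 - 2) = sqrt(-6) = I*sqrt(6))
k(11, 1)*(4*(-12 - 14)) = (I*sqrt(6))*(4*(-12 - 14)) = (I*sqrt(6))*(4*(-26)) = (I*sqrt(6))*(-104) = -104*I*sqrt(6)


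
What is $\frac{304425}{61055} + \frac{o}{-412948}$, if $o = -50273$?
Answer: $\frac{25756222583}{5042508028} \approx 5.1078$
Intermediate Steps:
$\frac{304425}{61055} + \frac{o}{-412948} = \frac{304425}{61055} - \frac{50273}{-412948} = 304425 \cdot \frac{1}{61055} - - \frac{50273}{412948} = \frac{60885}{12211} + \frac{50273}{412948} = \frac{25756222583}{5042508028}$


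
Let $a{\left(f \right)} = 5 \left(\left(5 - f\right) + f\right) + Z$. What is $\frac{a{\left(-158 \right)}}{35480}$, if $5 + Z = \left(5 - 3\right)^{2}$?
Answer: $\frac{3}{4435} \approx 0.00067644$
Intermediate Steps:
$Z = -1$ ($Z = -5 + \left(5 - 3\right)^{2} = -5 + 2^{2} = -5 + 4 = -1$)
$a{\left(f \right)} = 24$ ($a{\left(f \right)} = 5 \left(\left(5 - f\right) + f\right) - 1 = 5 \cdot 5 - 1 = 25 - 1 = 24$)
$\frac{a{\left(-158 \right)}}{35480} = \frac{24}{35480} = 24 \cdot \frac{1}{35480} = \frac{3}{4435}$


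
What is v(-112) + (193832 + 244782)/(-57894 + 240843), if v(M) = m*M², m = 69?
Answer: 158349384278/182949 ≈ 8.6554e+5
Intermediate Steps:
v(M) = 69*M²
v(-112) + (193832 + 244782)/(-57894 + 240843) = 69*(-112)² + (193832 + 244782)/(-57894 + 240843) = 69*12544 + 438614/182949 = 865536 + 438614*(1/182949) = 865536 + 438614/182949 = 158349384278/182949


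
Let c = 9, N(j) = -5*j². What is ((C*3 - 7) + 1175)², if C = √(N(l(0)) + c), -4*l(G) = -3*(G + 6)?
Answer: 5453575/4 + 10512*I*√41 ≈ 1.3634e+6 + 67310.0*I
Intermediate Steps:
l(G) = 9/2 + 3*G/4 (l(G) = -(-3)*(G + 6)/4 = -(-3)*(6 + G)/4 = -(-18 - 3*G)/4 = 9/2 + 3*G/4)
C = 3*I*√41/2 (C = √(-5*(9/2 + (¾)*0)² + 9) = √(-5*(9/2 + 0)² + 9) = √(-5*(9/2)² + 9) = √(-5*81/4 + 9) = √(-405/4 + 9) = √(-369/4) = 3*I*√41/2 ≈ 9.6047*I)
((C*3 - 7) + 1175)² = (((3*I*√41/2)*3 - 7) + 1175)² = ((9*I*√41/2 - 7) + 1175)² = ((-7 + 9*I*√41/2) + 1175)² = (1168 + 9*I*√41/2)²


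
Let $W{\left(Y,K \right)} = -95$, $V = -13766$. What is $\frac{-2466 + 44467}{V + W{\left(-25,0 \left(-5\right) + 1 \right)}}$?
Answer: $- \frac{42001}{13861} \approx -3.0302$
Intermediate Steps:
$\frac{-2466 + 44467}{V + W{\left(-25,0 \left(-5\right) + 1 \right)}} = \frac{-2466 + 44467}{-13766 - 95} = \frac{42001}{-13861} = 42001 \left(- \frac{1}{13861}\right) = - \frac{42001}{13861}$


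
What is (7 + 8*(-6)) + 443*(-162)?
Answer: -71807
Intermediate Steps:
(7 + 8*(-6)) + 443*(-162) = (7 - 48) - 71766 = -41 - 71766 = -71807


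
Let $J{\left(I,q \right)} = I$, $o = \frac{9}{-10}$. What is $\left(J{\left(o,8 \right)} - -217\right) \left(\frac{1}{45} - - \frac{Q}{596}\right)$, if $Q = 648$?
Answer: $\frac{16075679}{67050} \approx 239.76$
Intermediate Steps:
$o = - \frac{9}{10}$ ($o = 9 \left(- \frac{1}{10}\right) = - \frac{9}{10} \approx -0.9$)
$\left(J{\left(o,8 \right)} - -217\right) \left(\frac{1}{45} - - \frac{Q}{596}\right) = \left(- \frac{9}{10} - -217\right) \left(\frac{1}{45} - - \frac{648}{596}\right) = \left(- \frac{9}{10} + 217\right) \left(\frac{1}{45} - - \frac{648}{596}\right) = \frac{2161 \left(\frac{1}{45} - \left(-1\right) \frac{162}{149}\right)}{10} = \frac{2161 \left(\frac{1}{45} - - \frac{162}{149}\right)}{10} = \frac{2161 \left(\frac{1}{45} + \frac{162}{149}\right)}{10} = \frac{2161}{10} \cdot \frac{7439}{6705} = \frac{16075679}{67050}$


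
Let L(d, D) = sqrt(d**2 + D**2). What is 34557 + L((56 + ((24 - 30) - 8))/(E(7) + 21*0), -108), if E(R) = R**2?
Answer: 34557 + 6*sqrt(15877)/7 ≈ 34665.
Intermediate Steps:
L(d, D) = sqrt(D**2 + d**2)
34557 + L((56 + ((24 - 30) - 8))/(E(7) + 21*0), -108) = 34557 + sqrt((-108)**2 + ((56 + ((24 - 30) - 8))/(7**2 + 21*0))**2) = 34557 + sqrt(11664 + ((56 + (-6 - 8))/(49 + 0))**2) = 34557 + sqrt(11664 + ((56 - 14)/49)**2) = 34557 + sqrt(11664 + (42*(1/49))**2) = 34557 + sqrt(11664 + (6/7)**2) = 34557 + sqrt(11664 + 36/49) = 34557 + sqrt(571572/49) = 34557 + 6*sqrt(15877)/7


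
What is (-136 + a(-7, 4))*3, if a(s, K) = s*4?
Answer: -492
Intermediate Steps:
a(s, K) = 4*s
(-136 + a(-7, 4))*3 = (-136 + 4*(-7))*3 = (-136 - 28)*3 = -164*3 = -492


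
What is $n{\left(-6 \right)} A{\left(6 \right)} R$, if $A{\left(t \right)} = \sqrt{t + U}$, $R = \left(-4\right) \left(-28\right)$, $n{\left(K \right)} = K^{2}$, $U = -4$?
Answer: $4032 \sqrt{2} \approx 5702.1$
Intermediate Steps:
$R = 112$
$A{\left(t \right)} = \sqrt{-4 + t}$ ($A{\left(t \right)} = \sqrt{t - 4} = \sqrt{-4 + t}$)
$n{\left(-6 \right)} A{\left(6 \right)} R = \left(-6\right)^{2} \sqrt{-4 + 6} \cdot 112 = 36 \sqrt{2} \cdot 112 = 4032 \sqrt{2}$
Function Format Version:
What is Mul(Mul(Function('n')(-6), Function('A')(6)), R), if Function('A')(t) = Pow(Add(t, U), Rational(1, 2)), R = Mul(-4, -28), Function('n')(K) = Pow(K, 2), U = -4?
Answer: Mul(4032, Pow(2, Rational(1, 2))) ≈ 5702.1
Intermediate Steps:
R = 112
Function('A')(t) = Pow(Add(-4, t), Rational(1, 2)) (Function('A')(t) = Pow(Add(t, -4), Rational(1, 2)) = Pow(Add(-4, t), Rational(1, 2)))
Mul(Mul(Function('n')(-6), Function('A')(6)), R) = Mul(Mul(Pow(-6, 2), Pow(Add(-4, 6), Rational(1, 2))), 112) = Mul(Mul(36, Pow(2, Rational(1, 2))), 112) = Mul(4032, Pow(2, Rational(1, 2)))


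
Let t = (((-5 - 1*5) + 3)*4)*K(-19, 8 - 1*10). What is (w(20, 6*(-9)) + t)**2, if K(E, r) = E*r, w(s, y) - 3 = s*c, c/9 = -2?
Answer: 2019241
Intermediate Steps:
c = -18 (c = 9*(-2) = -18)
w(s, y) = 3 - 18*s (w(s, y) = 3 + s*(-18) = 3 - 18*s)
t = -1064 (t = (((-5 - 1*5) + 3)*4)*(-19*(8 - 1*10)) = (((-5 - 5) + 3)*4)*(-19*(8 - 10)) = ((-10 + 3)*4)*(-19*(-2)) = -7*4*38 = -28*38 = -1064)
(w(20, 6*(-9)) + t)**2 = ((3 - 18*20) - 1064)**2 = ((3 - 360) - 1064)**2 = (-357 - 1064)**2 = (-1421)**2 = 2019241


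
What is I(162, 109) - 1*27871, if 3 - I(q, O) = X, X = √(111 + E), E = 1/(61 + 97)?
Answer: -27868 - √2771162/158 ≈ -27879.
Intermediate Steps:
E = 1/158 ≈ 0.0063291
X = √2771162/158 (X = √(111 + 1/158) = √(17539/158) = √2771162/158 ≈ 10.536)
I(q, O) = 3 - √2771162/158
I(162, 109) - 1*27871 = (3 - √2771162/158) - 1*27871 = (3 - √2771162/158) - 27871 = -27868 - √2771162/158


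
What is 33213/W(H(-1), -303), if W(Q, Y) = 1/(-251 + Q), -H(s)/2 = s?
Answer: -8270037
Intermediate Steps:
H(s) = -2*s
33213/W(H(-1), -303) = 33213/(1/(-251 - 2*(-1))) = 33213/(1/(-251 + 2)) = 33213/(1/(-249)) = 33213/(-1/249) = 33213*(-249) = -8270037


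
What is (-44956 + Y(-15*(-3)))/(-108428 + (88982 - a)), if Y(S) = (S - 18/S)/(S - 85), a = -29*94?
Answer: 8991423/3344000 ≈ 2.6888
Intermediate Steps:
a = -2726
Y(S) = (S - 18/S)/(-85 + S)
(-44956 + Y(-15*(-3)))/(-108428 + (88982 - a)) = (-44956 + (-18 + (-15*(-3))²)/(((-15*(-3)))*(-85 - 15*(-3))))/(-108428 + (88982 - 1*(-2726))) = (-44956 + (-18 + 45²)/(45*(-85 + 45)))/(-108428 + (88982 + 2726)) = (-44956 + (1/45)*(-18 + 2025)/(-40))/(-108428 + 91708) = (-44956 + (1/45)*(-1/40)*2007)/(-16720) = (-44956 - 223/200)*(-1/16720) = -8991423/200*(-1/16720) = 8991423/3344000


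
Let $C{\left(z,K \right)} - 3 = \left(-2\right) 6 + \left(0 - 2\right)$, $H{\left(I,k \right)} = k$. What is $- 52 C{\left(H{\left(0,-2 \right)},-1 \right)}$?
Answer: $572$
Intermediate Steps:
$C{\left(z,K \right)} = -11$ ($C{\left(z,K \right)} = 3 + \left(\left(-2\right) 6 + \left(0 - 2\right)\right) = 3 - 14 = -11$)
$- 52 C{\left(H{\left(0,-2 \right)},-1 \right)} = \left(-52\right) \left(-11\right) = 572$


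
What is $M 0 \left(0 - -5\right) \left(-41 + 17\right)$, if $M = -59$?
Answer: $0$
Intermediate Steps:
$M 0 \left(0 - -5\right) \left(-41 + 17\right) = - 59 \cdot 0 \left(0 - -5\right) \left(-41 + 17\right) = - 59 \cdot 0 \left(0 + 5\right) \left(-24\right) = - 59 \cdot 0 \cdot 5 \left(-24\right) = - 59 \cdot 0 \left(-24\right) = \left(-59\right) 0 = 0$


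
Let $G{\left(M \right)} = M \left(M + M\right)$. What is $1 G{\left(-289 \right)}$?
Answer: $167042$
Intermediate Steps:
$G{\left(M \right)} = 2 M^{2}$ ($G{\left(M \right)} = M 2 M = 2 M^{2}$)
$1 G{\left(-289 \right)} = 1 \cdot 2 \left(-289\right)^{2} = 1 \cdot 2 \cdot 83521 = 1 \cdot 167042 = 167042$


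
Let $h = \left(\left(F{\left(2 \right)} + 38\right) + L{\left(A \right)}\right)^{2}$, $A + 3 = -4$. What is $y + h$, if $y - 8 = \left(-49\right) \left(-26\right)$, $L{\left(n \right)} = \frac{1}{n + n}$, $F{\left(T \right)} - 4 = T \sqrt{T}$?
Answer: $\frac{597409}{196} + \frac{1174 \sqrt{2}}{7} \approx 3285.2$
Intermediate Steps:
$F{\left(T \right)} = 4 + T^{\frac{3}{2}}$ ($F{\left(T \right)} = 4 + T \sqrt{T} = 4 + T^{\frac{3}{2}}$)
$A = -7$ ($A = -3 - 4 = -7$)
$L{\left(n \right)} = \frac{1}{2 n}$
$h = \left(\frac{587}{14} + 2 \sqrt{2}\right)^{2}$ ($h = \left(\left(\left(4 + 2^{\frac{3}{2}}\right) + 38\right) + \frac{1}{2 \left(-7\right)}\right)^{2} = \left(\left(\left(4 + 2 \sqrt{2}\right) + 38\right) + \frac{1}{2} \left(- \frac{1}{7}\right)\right)^{2} = \left(\left(42 + 2 \sqrt{2}\right) - \frac{1}{14}\right)^{2} = \left(\frac{587}{14} + 2 \sqrt{2}\right)^{2} \approx 2003.2$)
$y = 1282$ ($y = 8 - -1274 = 8 + 1274 = 1282$)
$y + h = 1282 + \left(\frac{346137}{196} + \frac{1174 \sqrt{2}}{7}\right) = \frac{597409}{196} + \frac{1174 \sqrt{2}}{7}$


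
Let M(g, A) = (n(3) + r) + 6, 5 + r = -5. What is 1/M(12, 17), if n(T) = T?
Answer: -1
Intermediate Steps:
r = -10 (r = -5 - 5 = -10)
M(g, A) = -1 (M(g, A) = (3 - 10) + 6 = -7 + 6 = -1)
1/M(12, 17) = 1/(-1) = -1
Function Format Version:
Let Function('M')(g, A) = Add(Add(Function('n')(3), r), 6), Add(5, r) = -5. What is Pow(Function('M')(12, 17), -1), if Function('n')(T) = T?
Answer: -1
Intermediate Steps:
r = -10 (r = Add(-5, -5) = -10)
Function('M')(g, A) = -1 (Function('M')(g, A) = Add(Add(3, -10), 6) = Add(-7, 6) = -1)
Pow(Function('M')(12, 17), -1) = Pow(-1, -1) = -1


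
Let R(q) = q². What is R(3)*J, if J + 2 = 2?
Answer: 0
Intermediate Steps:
J = 0 (J = -2 + 2 = 0)
R(3)*J = 3²*0 = 9*0 = 0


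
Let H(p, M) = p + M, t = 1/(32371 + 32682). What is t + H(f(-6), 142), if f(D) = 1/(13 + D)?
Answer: 64727742/455371 ≈ 142.14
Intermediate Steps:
t = 1/65053 ≈ 1.5372e-5
H(p, M) = M + p
t + H(f(-6), 142) = 1/65053 + (142 + 1/(13 - 6)) = 1/65053 + (142 + 1/7) = 1/65053 + (142 + ⅐) = 1/65053 + 995/7 = 64727742/455371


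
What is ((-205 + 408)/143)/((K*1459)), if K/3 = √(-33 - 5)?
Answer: -203*I*√38/23784618 ≈ -5.2613e-5*I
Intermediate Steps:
K = 3*I*√38 (K = 3*√(-33 - 5) = 3*√(-38) = 3*(I*√38) = 3*I*√38 ≈ 18.493*I)
((-205 + 408)/143)/((K*1459)) = ((-205 + 408)/143)/(((3*I*√38)*1459)) = ((1/143)*203)/((4377*I*√38)) = 203*(-I*√38/166326)/143 = -203*I*√38/23784618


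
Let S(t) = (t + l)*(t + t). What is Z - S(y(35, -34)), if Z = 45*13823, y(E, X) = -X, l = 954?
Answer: 554851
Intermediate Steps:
S(t) = 2*t*(954 + t) (S(t) = (t + 954)*(t + t) = (954 + t)*(2*t) = 2*t*(954 + t))
Z = 622035
Z - S(y(35, -34)) = 622035 - 2*(-1*(-34))*(954 - 1*(-34)) = 622035 - 2*34*(954 + 34) = 622035 - 2*34*988 = 622035 - 1*67184 = 622035 - 67184 = 554851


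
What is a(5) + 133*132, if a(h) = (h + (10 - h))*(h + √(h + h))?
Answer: 17606 + 10*√10 ≈ 17638.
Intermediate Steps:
a(h) = 10*h + 10*√2*√h (a(h) = 10*(h + √(2*h)) = 10*(h + √2*√h) = 10*h + 10*√2*√h)
a(5) + 133*132 = (10*5 + 10*√2*√5) + 133*132 = (50 + 10*√10) + 17556 = 17606 + 10*√10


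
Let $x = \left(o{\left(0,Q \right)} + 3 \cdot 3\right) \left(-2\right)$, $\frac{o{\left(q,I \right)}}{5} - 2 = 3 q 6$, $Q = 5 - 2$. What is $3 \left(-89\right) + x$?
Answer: $-305$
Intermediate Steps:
$Q = 3$
$o{\left(q,I \right)} = 10 + 90 q$ ($o{\left(q,I \right)} = 10 + 5 \cdot 3 q 6 = 10 + 5 \cdot 18 q = 10 + 90 q$)
$x = -38$ ($x = \left(\left(10 + 90 \cdot 0\right) + 3 \cdot 3\right) \left(-2\right) = \left(\left(10 + 0\right) + 9\right) \left(-2\right) = \left(10 + 9\right) \left(-2\right) = 19 \left(-2\right) = -38$)
$3 \left(-89\right) + x = 3 \left(-89\right) - 38 = -267 - 38 = -305$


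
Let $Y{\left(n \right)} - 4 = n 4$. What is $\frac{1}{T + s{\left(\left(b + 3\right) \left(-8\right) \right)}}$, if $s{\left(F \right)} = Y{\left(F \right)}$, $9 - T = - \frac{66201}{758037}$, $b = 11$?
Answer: $- \frac{252679}{109893298} \approx -0.0022993$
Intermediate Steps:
$Y{\left(n \right)} = 4 + 4 n$ ($Y{\left(n \right)} = 4 + n 4 = 4 + 4 n$)
$T = \frac{2296178}{252679}$ ($T = 9 - - \frac{66201}{758037} = 9 - \left(-66201\right) \frac{1}{758037} = 9 - - \frac{22067}{252679} = 9 + \frac{22067}{252679} = \frac{2296178}{252679} \approx 9.0873$)
$s{\left(F \right)} = 4 + 4 F$
$\frac{1}{T + s{\left(\left(b + 3\right) \left(-8\right) \right)}} = \frac{1}{\frac{2296178}{252679} + \left(4 + 4 \left(11 + 3\right) \left(-8\right)\right)} = \frac{1}{\frac{2296178}{252679} + \left(4 + 4 \cdot 14 \left(-8\right)\right)} = \frac{1}{\frac{2296178}{252679} + \left(4 + 4 \left(-112\right)\right)} = \frac{1}{\frac{2296178}{252679} + \left(4 - 448\right)} = \frac{1}{\frac{2296178}{252679} - 444} = \frac{1}{- \frac{109893298}{252679}} = - \frac{252679}{109893298}$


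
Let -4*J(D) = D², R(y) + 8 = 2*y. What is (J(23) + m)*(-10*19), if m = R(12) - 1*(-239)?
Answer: -46645/2 ≈ -23323.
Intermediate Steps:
R(y) = -8 + 2*y
m = 255 (m = (-8 + 2*12) - 1*(-239) = (-8 + 24) + 239 = 16 + 239 = 255)
J(D) = -D²/4
(J(23) + m)*(-10*19) = (-¼*23² + 255)*(-10*19) = (-¼*529 + 255)*(-190) = (-529/4 + 255)*(-190) = (491/4)*(-190) = -46645/2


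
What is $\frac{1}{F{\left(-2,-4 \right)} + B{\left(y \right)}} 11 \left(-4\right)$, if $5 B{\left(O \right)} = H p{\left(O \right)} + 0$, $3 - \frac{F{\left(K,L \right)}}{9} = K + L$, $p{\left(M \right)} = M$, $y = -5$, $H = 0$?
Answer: $- \frac{44}{81} \approx -0.54321$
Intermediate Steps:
$F{\left(K,L \right)} = 27 - 9 K - 9 L$ ($F{\left(K,L \right)} = 27 - 9 \left(K + L\right) = 27 - \left(9 K + 9 L\right) = 27 - 9 K - 9 L$)
$B{\left(O \right)} = 0$ ($B{\left(O \right)} = \frac{0 O + 0}{5} = \frac{0 + 0}{5} = \frac{1}{5} \cdot 0 = 0$)
$\frac{1}{F{\left(-2,-4 \right)} + B{\left(y \right)}} 11 \left(-4\right) = \frac{1}{\left(27 - -18 - -36\right) + 0} \cdot 11 \left(-4\right) = \frac{1}{\left(27 + 18 + 36\right) + 0} \cdot 11 \left(-4\right) = \frac{1}{81 + 0} \cdot 11 \left(-4\right) = \frac{1}{81} \cdot 11 \left(-4\right) = \frac{11}{81} \left(-4\right) = - \frac{44}{81}$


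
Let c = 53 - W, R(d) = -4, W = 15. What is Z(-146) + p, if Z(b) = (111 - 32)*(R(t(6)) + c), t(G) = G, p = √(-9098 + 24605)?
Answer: 2686 + 3*√1723 ≈ 2810.5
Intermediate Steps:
p = 3*√1723 (p = √15507 = 3*√1723 ≈ 124.53)
c = 38 (c = 53 - 1*15 = 53 - 15 = 38)
Z(b) = 2686 (Z(b) = (111 - 32)*(-4 + 38) = 79*34 = 2686)
Z(-146) + p = 2686 + 3*√1723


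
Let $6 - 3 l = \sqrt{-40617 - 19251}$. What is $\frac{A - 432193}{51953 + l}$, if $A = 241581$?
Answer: $- \frac{9903246460}{2699328677} - \frac{381224 i \sqrt{1663}}{2699328677} \approx -3.6688 - 0.0057593 i$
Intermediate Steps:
$l = 2 - 2 i \sqrt{1663}$ ($l = 2 - \frac{\sqrt{-40617 - 19251}}{3} = 2 - \frac{\sqrt{-59868}}{3} = 2 - \frac{6 i \sqrt{1663}}{3} = 2 - 2 i \sqrt{1663} \approx 2.0 - 81.56 i$)
$\frac{A - 432193}{51953 + l} = \frac{241581 - 432193}{51953 + \left(2 - 2 i \sqrt{1663}\right)} = - \frac{190612}{51955 - 2 i \sqrt{1663}}$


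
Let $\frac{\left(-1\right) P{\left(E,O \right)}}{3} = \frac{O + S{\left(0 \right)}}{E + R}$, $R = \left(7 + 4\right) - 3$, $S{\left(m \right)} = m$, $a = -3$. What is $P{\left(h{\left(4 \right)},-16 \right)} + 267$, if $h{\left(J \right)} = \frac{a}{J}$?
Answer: $\frac{7935}{29} \approx 273.62$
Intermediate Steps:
$h{\left(J \right)} = - \frac{3}{J}$
$R = 8$ ($R = 11 - 3 = 8$)
$P{\left(E,O \right)} = - \frac{3 O}{8 + E}$ ($P{\left(E,O \right)} = - 3 \frac{O + 0}{E + 8} = - 3 \frac{O}{8 + E} = - \frac{3 O}{8 + E}$)
$P{\left(h{\left(4 \right)},-16 \right)} + 267 = \left(-3\right) \left(-16\right) \frac{1}{8 - \frac{3}{4}} + 267 = \left(-3\right) \left(-16\right) \frac{1}{\frac{29}{4}} + 267 = \left(-3\right) \left(-16\right) \frac{4}{29} + 267 = \frac{192}{29} + 267 = \frac{7935}{29}$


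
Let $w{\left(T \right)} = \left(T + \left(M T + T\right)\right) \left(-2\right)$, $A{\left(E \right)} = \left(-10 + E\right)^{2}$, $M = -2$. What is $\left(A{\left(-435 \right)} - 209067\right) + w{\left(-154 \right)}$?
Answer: $-11042$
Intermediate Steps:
$w{\left(T \right)} = 0$ ($w{\left(T \right)} = \left(T + \left(- 2 T + T\right)\right) \left(-2\right) = \left(T - T\right) \left(-2\right) = 0 \left(-2\right) = 0$)
$\left(A{\left(-435 \right)} - 209067\right) + w{\left(-154 \right)} = \left(\left(-10 - 435\right)^{2} - 209067\right) + 0 = \left(\left(-445\right)^{2} - 209067\right) + 0 = \left(198025 - 209067\right) + 0 = -11042 + 0 = -11042$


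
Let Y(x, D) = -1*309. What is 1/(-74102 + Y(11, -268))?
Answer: -1/74411 ≈ -1.3439e-5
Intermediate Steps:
Y(x, D) = -309
1/(-74102 + Y(11, -268)) = 1/(-74102 - 309) = 1/(-74411) = -1/74411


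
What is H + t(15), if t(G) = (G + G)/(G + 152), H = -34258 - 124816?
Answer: -26565328/167 ≈ -1.5907e+5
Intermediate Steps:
H = -159074
t(G) = 2*G/(152 + G) (t(G) = (2*G)/(152 + G) = 2*G/(152 + G))
H + t(15) = -159074 + 2*15/(152 + 15) = -159074 + 2*15/167 = -159074 + 2*15*(1/167) = -159074 + 30/167 = -26565328/167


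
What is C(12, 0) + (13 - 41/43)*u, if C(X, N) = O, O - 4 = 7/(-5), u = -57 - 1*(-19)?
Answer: -97861/215 ≈ -455.17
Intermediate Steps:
u = -38 (u = -57 + 19 = -38)
O = 13/5 (O = 4 + 7/(-5) = 4 + 7*(-1/5) = 4 - 7/5 = 13/5 ≈ 2.6000)
C(X, N) = 13/5
C(12, 0) + (13 - 41/43)*u = 13/5 + (13 - 41/43)*(-38) = 13/5 + (518/43)*(-38) = 13/5 - 19684/43 = -97861/215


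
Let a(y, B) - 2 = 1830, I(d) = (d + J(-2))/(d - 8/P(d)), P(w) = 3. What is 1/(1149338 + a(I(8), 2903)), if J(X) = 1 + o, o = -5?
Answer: 1/1151170 ≈ 8.6868e-7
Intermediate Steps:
J(X) = -4 (J(X) = 1 - 5 = -4)
I(d) = (-4 + d)/(-8/3 + d) (I(d) = (d - 4)/(d - 8/3) = (-4 + d)/(d - 8*1/3) = (-4 + d)/(d - 8/3) = (-4 + d)/(-8/3 + d))
a(y, B) = 1832 (a(y, B) = 2 + 1830 = 1832)
1/(1149338 + a(I(8), 2903)) = 1/(1149338 + 1832) = 1/1151170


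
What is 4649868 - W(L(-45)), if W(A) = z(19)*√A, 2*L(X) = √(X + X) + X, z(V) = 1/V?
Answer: 4649868 - √(-90 + 6*I*√10)/38 ≈ 4.6499e+6 - 0.25102*I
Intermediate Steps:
L(X) = X/2 + √2*√X/2 (L(X) = (√(X + X) + X)/2 = (√(2*X) + X)/2 = (√2*√X + X)/2 = (X + √2*√X)/2 = X/2 + √2*√X/2)
W(A) = √A/19
4649868 - W(L(-45)) = 4649868 - √((½)*(-45) + √2*√(-45)/2)/19 = 4649868 - √(-45/2 + √2*(3*I*√5)/2)/19 = 4649868 - √(-45/2 + 3*I*√10/2)/19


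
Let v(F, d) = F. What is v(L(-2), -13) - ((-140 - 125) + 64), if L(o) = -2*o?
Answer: 205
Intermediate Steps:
v(L(-2), -13) - ((-140 - 125) + 64) = -2*(-2) - ((-140 - 125) + 64) = 4 - (-265 + 64) = 4 - 1*(-201) = 4 + 201 = 205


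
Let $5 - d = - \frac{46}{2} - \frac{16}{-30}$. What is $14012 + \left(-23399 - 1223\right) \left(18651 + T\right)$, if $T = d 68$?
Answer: $- \frac{7577973602}{15} \approx -5.052 \cdot 10^{8}$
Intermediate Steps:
$d = \frac{412}{15}$ ($d = 5 - \left(- \frac{46}{2} - \frac{16}{-30}\right) = 5 - \left(\left(-46\right) \frac{1}{2} - - \frac{8}{15}\right) = 5 - \left(-23 + \frac{8}{15}\right) = 5 - - \frac{337}{15} = 5 + \frac{337}{15} = \frac{412}{15} \approx 27.467$)
$T = \frac{28016}{15}$ ($T = \frac{412}{15} \cdot 68 = \frac{28016}{15} \approx 1867.7$)
$14012 + \left(-23399 - 1223\right) \left(18651 + T\right) = 14012 + \left(-23399 - 1223\right) \left(18651 + \frac{28016}{15}\right) = 14012 - \frac{7578183782}{15} = - \frac{7577973602}{15}$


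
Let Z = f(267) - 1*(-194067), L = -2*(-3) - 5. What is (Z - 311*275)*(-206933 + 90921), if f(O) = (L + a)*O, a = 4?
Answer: -12747050524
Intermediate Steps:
L = 1 (L = 6 - 5 = 1)
f(O) = 5*O (f(O) = (1 + 4)*O = 5*O)
Z = 195402 (Z = 5*267 - 1*(-194067) = 1335 + 194067 = 195402)
(Z - 311*275)*(-206933 + 90921) = (195402 - 311*275)*(-206933 + 90921) = (195402 - 85525)*(-116012) = 109877*(-116012) = -12747050524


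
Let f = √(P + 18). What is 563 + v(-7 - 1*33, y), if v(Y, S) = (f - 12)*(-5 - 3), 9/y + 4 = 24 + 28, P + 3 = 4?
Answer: 659 - 8*√19 ≈ 624.13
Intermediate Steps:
P = 1 (P = -3 + 4 = 1)
f = √19 (f = √(1 + 18) = √19 ≈ 4.3589)
y = 3/16 (y = 9/(-4 + (24 + 28)) = 9/(-4 + 52) = 9/48 = 9*(1/48) = 3/16 ≈ 0.18750)
v(Y, S) = 96 - 8*√19 (v(Y, S) = (√19 - 12)*(-5 - 3) = (-12 + √19)*(-8) = 96 - 8*√19)
563 + v(-7 - 1*33, y) = 563 + (96 - 8*√19) = 659 - 8*√19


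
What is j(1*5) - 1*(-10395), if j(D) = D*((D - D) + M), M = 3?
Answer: 10410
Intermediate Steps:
j(D) = 3*D (j(D) = D*((D - D) + 3) = D*(0 + 3) = D*3 = 3*D)
j(1*5) - 1*(-10395) = 3*(1*5) - 1*(-10395) = 3*5 + 10395 = 15 + 10395 = 10410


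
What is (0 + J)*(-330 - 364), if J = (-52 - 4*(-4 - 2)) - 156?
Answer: 127696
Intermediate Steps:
J = -184 (J = (-52 - 4*(-6)) - 156 = (-52 + 24) - 156 = -28 - 156 = -184)
(0 + J)*(-330 - 364) = (0 - 184)*(-330 - 364) = -184*(-694) = 127696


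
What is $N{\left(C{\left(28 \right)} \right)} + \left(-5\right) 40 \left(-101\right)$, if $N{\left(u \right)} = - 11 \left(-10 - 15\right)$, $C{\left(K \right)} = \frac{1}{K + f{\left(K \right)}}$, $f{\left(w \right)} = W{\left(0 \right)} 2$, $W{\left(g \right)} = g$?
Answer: $20475$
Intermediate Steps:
$f{\left(w \right)} = 0$ ($f{\left(w \right)} = 0 \cdot 2 = 0$)
$C{\left(K \right)} = \frac{1}{K}$ ($C{\left(K \right)} = \frac{1}{K + 0} = \frac{1}{K}$)
$N{\left(u \right)} = 275$ ($N{\left(u \right)} = \left(-11\right) \left(-25\right) = 275$)
$N{\left(C{\left(28 \right)} \right)} + \left(-5\right) 40 \left(-101\right) = 275 + \left(-5\right) 40 \left(-101\right) = 275 - -20200 = 275 + 20200 = 20475$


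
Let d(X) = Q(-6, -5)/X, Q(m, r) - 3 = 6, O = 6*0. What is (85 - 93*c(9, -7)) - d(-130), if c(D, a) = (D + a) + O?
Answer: -13121/130 ≈ -100.93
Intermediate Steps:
O = 0
Q(m, r) = 9 (Q(m, r) = 3 + 6 = 9)
d(X) = 9/X
c(D, a) = D + a (c(D, a) = (D + a) + 0 = D + a)
(85 - 93*c(9, -7)) - d(-130) = (85 - 93*(9 - 7)) - 9/(-130) = (85 - 93*2) - 9*(-1)/130 = (85 - 186) - 1*(-9/130) = -101 + 9/130 = -13121/130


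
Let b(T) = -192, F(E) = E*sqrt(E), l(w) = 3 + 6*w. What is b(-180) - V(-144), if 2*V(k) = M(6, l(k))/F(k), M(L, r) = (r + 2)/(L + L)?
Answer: -192 + 859*I/41472 ≈ -192.0 + 0.020713*I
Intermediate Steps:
M(L, r) = (2 + r)/(2*L) (M(L, r) = (2 + r)/((2*L)) = (2 + r)*(1/(2*L)) = (2 + r)/(2*L))
F(E) = E**(3/2)
V(k) = (5/12 + k/2)/(2*k**(3/2)) (V(k) = (((1/2)*(2 + (3 + 6*k))/6)/(k**(3/2)))/2 = (((1/2)*(1/6)*(5 + 6*k))/k**(3/2))/2 = ((5/12 + k/2)/k**(3/2))/2 = (5/12 + k/2)/(2*k**(3/2)))
b(-180) - V(-144) = -192 - (5 + 6*(-144))/(24*(-144)**(3/2)) = -192 - I/1728*(5 - 864)/24 = -192 - I/1728*(-859)/24 = -192 - (-859)*I/41472 = -192 + 859*I/41472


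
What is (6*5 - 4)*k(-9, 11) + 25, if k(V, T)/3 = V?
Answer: -677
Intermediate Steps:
k(V, T) = 3*V
(6*5 - 4)*k(-9, 11) + 25 = (6*5 - 4)*(3*(-9)) + 25 = (30 - 4)*(-27) + 25 = 26*(-27) + 25 = -702 + 25 = -677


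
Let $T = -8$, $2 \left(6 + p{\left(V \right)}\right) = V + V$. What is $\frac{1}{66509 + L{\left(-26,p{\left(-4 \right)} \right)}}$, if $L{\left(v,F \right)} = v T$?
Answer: $\frac{1}{66717} \approx 1.4989 \cdot 10^{-5}$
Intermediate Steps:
$p{\left(V \right)} = -6 + V$ ($p{\left(V \right)} = -6 + \frac{V + V}{2} = -6 + \frac{2 V}{2} = -6 + V$)
$L{\left(v,F \right)} = - 8 v$ ($L{\left(v,F \right)} = v \left(-8\right) = - 8 v$)
$\frac{1}{66509 + L{\left(-26,p{\left(-4 \right)} \right)}} = \frac{1}{66509 - -208} = \frac{1}{66509 + 208} = \frac{1}{66717}$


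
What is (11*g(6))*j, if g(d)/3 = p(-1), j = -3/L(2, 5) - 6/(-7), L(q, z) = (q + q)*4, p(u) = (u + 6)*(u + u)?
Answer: -12375/56 ≈ -220.98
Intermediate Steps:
p(u) = 2*u*(6 + u) (p(u) = (6 + u)*(2*u) = 2*u*(6 + u))
L(q, z) = 8*q (L(q, z) = (2*q)*4 = 8*q)
j = 75/112 (j = -3/(8*2) - 6/(-7) = -3/16 - 6*(-⅐) = -3*1/16 + 6/7 = -3/16 + 6/7 = 75/112 ≈ 0.66964)
g(d) = -30 (g(d) = 3*(2*(-1)*(6 - 1)) = 3*(2*(-1)*5) = 3*(-10) = -30)
(11*g(6))*j = (11*(-30))*(75/112) = -330*75/112 = -12375/56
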